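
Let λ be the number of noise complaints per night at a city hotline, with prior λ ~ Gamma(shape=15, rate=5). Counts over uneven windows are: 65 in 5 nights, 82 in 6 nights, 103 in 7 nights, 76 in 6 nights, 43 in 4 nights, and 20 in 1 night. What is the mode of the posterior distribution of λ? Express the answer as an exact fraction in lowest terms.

Total count: 65 + 82 + 103 + 76 + 43 + 20 = 389.
Total exposure: 5 + 6 + 7 + 6 + 4 + 1 = 29 nights.
Gamma(α, β) with Poisson data over total exposure Σt gives posterior Gamma(α+Σx, β+Σt) = Gamma(404, 34).
Posterior mode = (α'−1)/β' = 403/34.

403/34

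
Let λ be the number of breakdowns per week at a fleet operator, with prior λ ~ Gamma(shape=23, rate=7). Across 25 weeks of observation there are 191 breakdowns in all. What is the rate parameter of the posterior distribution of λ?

Total count 191 over total exposure 25 weeks.
Conjugate update: add total count to the shape and total exposure to the rate, giving Gamma(214, 32).

32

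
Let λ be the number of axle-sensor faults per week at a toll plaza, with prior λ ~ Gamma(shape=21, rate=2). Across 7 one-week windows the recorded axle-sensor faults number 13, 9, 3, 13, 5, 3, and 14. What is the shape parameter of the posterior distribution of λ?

81

Total count: 13 + 9 + 3 + 13 + 5 + 3 + 14 = 60.
Total exposure: 7 weeks.
Gamma(α, β) with Poisson data over total exposure Σt gives posterior Gamma(α+Σx, β+Σt) = Gamma(81, 9).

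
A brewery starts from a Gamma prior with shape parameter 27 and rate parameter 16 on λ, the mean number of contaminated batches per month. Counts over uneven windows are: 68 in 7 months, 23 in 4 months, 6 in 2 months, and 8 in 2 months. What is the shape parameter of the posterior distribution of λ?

132

Total count: 68 + 23 + 6 + 8 = 105.
Total exposure: 7 + 4 + 2 + 2 = 15 months.
Gamma(α, β) with Poisson data over total exposure Σt gives posterior Gamma(α+Σx, β+Σt) = Gamma(132, 31).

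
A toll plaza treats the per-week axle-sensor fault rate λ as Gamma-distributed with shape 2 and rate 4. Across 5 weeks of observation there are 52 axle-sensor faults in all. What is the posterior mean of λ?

6

Total count 52 over total exposure 5 weeks.
The Gamma prior is conjugate for the Poisson rate, so λ | data ~ Gamma(2+52, 4+5) = Gamma(54, 9).
Posterior mean = α'/β' = 54/9 = 6.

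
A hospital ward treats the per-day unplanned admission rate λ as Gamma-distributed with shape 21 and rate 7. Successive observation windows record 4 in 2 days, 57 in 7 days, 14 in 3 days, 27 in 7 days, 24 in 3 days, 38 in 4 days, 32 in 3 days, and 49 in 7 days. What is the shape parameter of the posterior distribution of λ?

Total count: 4 + 57 + 14 + 27 + 24 + 38 + 32 + 49 = 245.
Total exposure: 2 + 7 + 3 + 7 + 3 + 4 + 3 + 7 = 36 days.
Gamma(α, β) with Poisson data over total exposure Σt gives posterior Gamma(α+Σx, β+Σt) = Gamma(266, 43).

266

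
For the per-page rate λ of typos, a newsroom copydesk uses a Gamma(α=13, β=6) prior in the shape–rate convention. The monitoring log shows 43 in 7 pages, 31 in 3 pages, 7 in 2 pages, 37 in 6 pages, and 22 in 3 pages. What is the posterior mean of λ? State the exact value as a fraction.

17/3

Total count: 43 + 31 + 7 + 37 + 22 = 140.
Total exposure: 7 + 3 + 2 + 6 + 3 = 21 pages.
The Gamma prior is conjugate for the Poisson rate, so λ | data ~ Gamma(13+140, 6+21) = Gamma(153, 27).
Posterior mean = α'/β' = 153/27 = 17/3.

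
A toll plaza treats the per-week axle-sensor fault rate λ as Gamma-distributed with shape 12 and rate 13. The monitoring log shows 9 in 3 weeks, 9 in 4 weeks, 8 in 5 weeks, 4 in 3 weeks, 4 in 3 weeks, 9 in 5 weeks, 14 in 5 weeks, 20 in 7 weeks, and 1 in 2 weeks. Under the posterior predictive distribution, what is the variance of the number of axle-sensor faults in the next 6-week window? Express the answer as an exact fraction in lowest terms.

1512/125

Total count: 9 + 9 + 8 + 4 + 4 + 9 + 14 + 20 + 1 = 78.
Total exposure: 3 + 4 + 5 + 3 + 3 + 5 + 5 + 7 + 2 = 37 weeks.
Gamma(α, β) with Poisson data over total exposure Σt gives posterior Gamma(α+Σx, β+Σt) = Gamma(90, 50).
The posterior predictive for a window of length T is Negative Binomial with variance T·α'·(β'+T)/β'² = 6·90·56/2500 = 1512/125.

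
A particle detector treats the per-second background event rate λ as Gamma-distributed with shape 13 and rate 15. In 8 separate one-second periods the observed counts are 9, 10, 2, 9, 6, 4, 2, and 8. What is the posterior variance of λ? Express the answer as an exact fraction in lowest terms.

63/529

Total count: 9 + 10 + 2 + 9 + 6 + 4 + 2 + 8 = 50.
Total exposure: 8 seconds.
Posterior: α' = 13 + 50 = 63, β' = 15 + 8 = 23.
Posterior variance = α'/β'² = 63/529.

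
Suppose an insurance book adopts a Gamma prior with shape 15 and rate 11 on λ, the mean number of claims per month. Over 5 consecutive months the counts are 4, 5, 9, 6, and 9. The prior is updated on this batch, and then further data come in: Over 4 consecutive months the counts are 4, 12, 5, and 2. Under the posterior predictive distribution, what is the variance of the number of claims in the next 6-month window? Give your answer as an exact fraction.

Total count: 4 + 5 + 9 + 6 + 9 = 33.
Total exposure: 5 months.
After the first batch: Gamma(15 + 33, 11 + 5) = Gamma(48, 16).
Total count: 4 + 12 + 5 + 2 = 23.
Total exposure: 4 months.
After the second batch: Gamma(48 + 23, 16 + 4) = Gamma(71, 20).
The posterior predictive for a window of length T is Negative Binomial with variance T·α'·(β'+T)/β'² = 6·71·26/400 = 2769/100.

2769/100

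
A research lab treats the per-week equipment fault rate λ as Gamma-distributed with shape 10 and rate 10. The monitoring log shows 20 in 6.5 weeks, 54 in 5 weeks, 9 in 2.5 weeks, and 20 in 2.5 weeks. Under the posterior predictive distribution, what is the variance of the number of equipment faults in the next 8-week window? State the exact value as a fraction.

Total count: 20 + 54 + 9 + 20 = 103.
Total exposure: 6.5 + 5 + 2.5 + 2.5 = 16.5 weeks.
By Gamma–Poisson conjugacy, the posterior is Gamma(α + Σx, β + Σt) = Gamma(10 + 103, 10 + 16.5) = Gamma(113, 53/2).
The posterior predictive for a window of length T is Negative Binomial with variance T·α'·(β'+T)/β'² = 8·113·(69/2)/(2809/4) = 124752/2809.

124752/2809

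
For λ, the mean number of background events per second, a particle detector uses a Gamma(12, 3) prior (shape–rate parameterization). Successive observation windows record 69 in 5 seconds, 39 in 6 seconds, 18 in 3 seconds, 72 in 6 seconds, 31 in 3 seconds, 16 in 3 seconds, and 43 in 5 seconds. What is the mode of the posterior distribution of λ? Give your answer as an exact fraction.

299/34

Total count: 69 + 39 + 18 + 72 + 31 + 16 + 43 = 288.
Total exposure: 5 + 6 + 3 + 6 + 3 + 3 + 5 = 31 seconds.
By Gamma–Poisson conjugacy, the posterior is Gamma(α + Σx, β + Σt) = Gamma(12 + 288, 3 + 31) = Gamma(300, 34).
Posterior mode = (α'−1)/β' = 299/34.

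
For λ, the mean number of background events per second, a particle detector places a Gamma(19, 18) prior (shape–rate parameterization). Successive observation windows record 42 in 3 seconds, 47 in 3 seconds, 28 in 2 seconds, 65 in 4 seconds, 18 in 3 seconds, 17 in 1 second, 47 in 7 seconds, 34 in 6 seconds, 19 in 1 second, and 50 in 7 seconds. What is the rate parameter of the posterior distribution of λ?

Total count: 42 + 47 + 28 + 65 + 18 + 17 + 47 + 34 + 19 + 50 = 367.
Total exposure: 3 + 3 + 2 + 4 + 3 + 1 + 7 + 6 + 1 + 7 = 37 seconds.
Conjugate update: add total count to the shape and total exposure to the rate, giving Gamma(386, 55).

55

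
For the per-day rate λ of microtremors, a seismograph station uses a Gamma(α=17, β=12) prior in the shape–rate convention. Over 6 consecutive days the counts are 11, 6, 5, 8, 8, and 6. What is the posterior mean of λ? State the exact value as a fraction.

61/18

Total count: 11 + 6 + 5 + 8 + 8 + 6 = 44.
Total exposure: 6 days.
Posterior: α' = 17 + 44 = 61, β' = 12 + 6 = 18.
Posterior mean = α'/β' = 61/18.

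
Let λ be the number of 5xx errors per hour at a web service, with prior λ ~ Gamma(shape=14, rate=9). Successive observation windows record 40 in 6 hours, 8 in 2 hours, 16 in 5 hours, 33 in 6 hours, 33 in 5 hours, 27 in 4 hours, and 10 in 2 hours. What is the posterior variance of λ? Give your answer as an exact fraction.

Total count: 40 + 8 + 16 + 33 + 33 + 27 + 10 = 167.
Total exposure: 6 + 2 + 5 + 6 + 5 + 4 + 2 = 30 hours.
The Gamma prior is conjugate for the Poisson rate, so λ | data ~ Gamma(14+167, 9+30) = Gamma(181, 39).
Posterior variance = α'/β'² = 181/1521.

181/1521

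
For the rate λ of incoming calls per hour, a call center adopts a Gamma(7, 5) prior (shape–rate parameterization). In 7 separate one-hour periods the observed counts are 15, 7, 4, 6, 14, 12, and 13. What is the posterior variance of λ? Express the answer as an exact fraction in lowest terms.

13/24

Total count: 15 + 7 + 4 + 6 + 14 + 12 + 13 = 71.
Total exposure: 7 hours.
By Gamma–Poisson conjugacy, the posterior is Gamma(α + Σx, β + Σt) = Gamma(7 + 71, 5 + 7) = Gamma(78, 12).
Posterior variance = α'/β'² = 78/144 = 13/24.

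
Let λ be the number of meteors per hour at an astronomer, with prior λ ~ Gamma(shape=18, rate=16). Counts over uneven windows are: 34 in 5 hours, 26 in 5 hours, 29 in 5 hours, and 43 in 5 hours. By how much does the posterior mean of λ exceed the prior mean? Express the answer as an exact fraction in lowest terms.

73/24

Total count: 34 + 26 + 29 + 43 = 132.
Total exposure: 5 + 5 + 5 + 5 = 20 hours.
Posterior: α' = 18 + 132 = 150, β' = 16 + 20 = 36.
Posterior mean = 150/36 = 25/6; prior mean = 18/16 = 9/8. Difference = 25/6 − 9/8 = 73/24.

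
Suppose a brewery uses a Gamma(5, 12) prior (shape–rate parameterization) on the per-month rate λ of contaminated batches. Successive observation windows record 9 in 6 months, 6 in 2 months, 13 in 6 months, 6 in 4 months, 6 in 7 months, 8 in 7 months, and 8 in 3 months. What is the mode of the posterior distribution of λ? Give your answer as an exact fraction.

Total count: 9 + 6 + 13 + 6 + 6 + 8 + 8 = 56.
Total exposure: 6 + 2 + 6 + 4 + 7 + 7 + 3 = 35 months.
By Gamma–Poisson conjugacy, the posterior is Gamma(α + Σx, β + Σt) = Gamma(5 + 56, 12 + 35) = Gamma(61, 47).
Posterior mode = (α'−1)/β' = 60/47.

60/47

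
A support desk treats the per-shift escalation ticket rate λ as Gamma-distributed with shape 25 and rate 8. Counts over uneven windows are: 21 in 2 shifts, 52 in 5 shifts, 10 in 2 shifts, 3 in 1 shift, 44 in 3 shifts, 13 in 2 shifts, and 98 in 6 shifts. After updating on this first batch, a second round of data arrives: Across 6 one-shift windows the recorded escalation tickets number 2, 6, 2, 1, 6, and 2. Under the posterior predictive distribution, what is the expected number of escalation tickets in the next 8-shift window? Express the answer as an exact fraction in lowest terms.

456/7

Total count: 21 + 52 + 10 + 3 + 44 + 13 + 98 = 241.
Total exposure: 2 + 5 + 2 + 1 + 3 + 2 + 6 = 21 shifts.
After the first batch: Gamma(25 + 241, 8 + 21) = Gamma(266, 29).
Total count: 2 + 6 + 2 + 1 + 6 + 2 = 19.
Total exposure: 6 shifts.
After the second batch: Gamma(266 + 19, 29 + 6) = Gamma(285, 35).
Predictive mean over an 8-shift window = T·E[λ|data] = 8·285/35 = 456/7.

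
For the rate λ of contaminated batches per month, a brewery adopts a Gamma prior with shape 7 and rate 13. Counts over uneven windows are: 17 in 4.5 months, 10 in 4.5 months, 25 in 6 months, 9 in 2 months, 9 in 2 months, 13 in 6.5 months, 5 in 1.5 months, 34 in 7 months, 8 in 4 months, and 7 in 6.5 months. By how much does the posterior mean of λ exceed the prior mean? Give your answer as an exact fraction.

Total count: 17 + 10 + 25 + 9 + 9 + 13 + 5 + 34 + 8 + 7 = 137.
Total exposure: 4.5 + 4.5 + 6 + 2 + 2 + 6.5 + 1.5 + 7 + 4 + 6.5 = 44.5 months.
By Gamma–Poisson conjugacy, the posterior is Gamma(α + Σx, β + Σt) = Gamma(7 + 137, 13 + 44.5) = Gamma(144, 115/2).
Posterior mean = 144/(115/2) = 288/115; prior mean = 7/13 = 7/13. Difference = 288/115 − 7/13 = 2939/1495.

2939/1495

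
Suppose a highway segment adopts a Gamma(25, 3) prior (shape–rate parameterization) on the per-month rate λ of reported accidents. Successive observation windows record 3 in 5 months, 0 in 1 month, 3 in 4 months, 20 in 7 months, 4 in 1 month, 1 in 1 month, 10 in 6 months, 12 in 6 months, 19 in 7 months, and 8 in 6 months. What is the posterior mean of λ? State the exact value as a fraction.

Total count: 3 + 0 + 3 + 20 + 4 + 1 + 10 + 12 + 19 + 8 = 80.
Total exposure: 5 + 1 + 4 + 7 + 1 + 1 + 6 + 6 + 7 + 6 = 44 months.
Posterior: α' = 25 + 80 = 105, β' = 3 + 44 = 47.
Posterior mean = α'/β' = 105/47.

105/47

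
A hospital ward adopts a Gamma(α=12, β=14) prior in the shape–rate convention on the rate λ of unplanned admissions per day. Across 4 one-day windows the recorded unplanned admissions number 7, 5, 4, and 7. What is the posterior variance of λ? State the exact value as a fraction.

35/324

Total count: 7 + 5 + 4 + 7 = 23.
Total exposure: 4 days.
The Gamma prior is conjugate for the Poisson rate, so λ | data ~ Gamma(12+23, 14+4) = Gamma(35, 18).
Posterior variance = α'/β'² = 35/324.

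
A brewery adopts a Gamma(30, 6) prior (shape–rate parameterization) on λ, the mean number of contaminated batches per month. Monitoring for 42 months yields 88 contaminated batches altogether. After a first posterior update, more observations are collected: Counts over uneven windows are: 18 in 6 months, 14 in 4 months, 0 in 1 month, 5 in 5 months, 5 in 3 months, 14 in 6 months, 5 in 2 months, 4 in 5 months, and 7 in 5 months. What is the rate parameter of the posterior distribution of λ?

85

Total count 88 over total exposure 42 months.
After the first batch: Gamma(30 + 88, 6 + 42) = Gamma(118, 48).
Total count: 18 + 14 + 0 + 5 + 5 + 14 + 5 + 4 + 7 = 72.
Total exposure: 6 + 4 + 1 + 5 + 3 + 6 + 2 + 5 + 5 = 37 months.
After the second batch: Gamma(118 + 72, 48 + 37) = Gamma(190, 85).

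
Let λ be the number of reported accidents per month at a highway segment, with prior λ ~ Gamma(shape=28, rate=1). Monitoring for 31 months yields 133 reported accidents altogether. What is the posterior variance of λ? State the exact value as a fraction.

161/1024

Total count 133 over total exposure 31 months.
Posterior: α' = 28 + 133 = 161, β' = 1 + 31 = 32.
Posterior variance = α'/β'² = 161/1024.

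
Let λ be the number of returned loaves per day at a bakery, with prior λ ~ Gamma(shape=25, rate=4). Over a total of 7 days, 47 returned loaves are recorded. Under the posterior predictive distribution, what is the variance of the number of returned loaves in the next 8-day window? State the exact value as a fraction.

10944/121

Total count 47 over total exposure 7 days.
The Gamma prior is conjugate for the Poisson rate, so λ | data ~ Gamma(25+47, 4+7) = Gamma(72, 11).
The posterior predictive for a window of length T is Negative Binomial with variance T·α'·(β'+T)/β'² = 8·72·19/121 = 10944/121.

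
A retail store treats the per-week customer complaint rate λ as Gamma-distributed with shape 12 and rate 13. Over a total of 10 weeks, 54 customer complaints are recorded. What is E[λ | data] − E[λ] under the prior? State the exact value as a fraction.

582/299

Total count 54 over total exposure 10 weeks.
The Gamma prior is conjugate for the Poisson rate, so λ | data ~ Gamma(12+54, 13+10) = Gamma(66, 23).
Posterior mean = 66/23 = 66/23; prior mean = 12/13 = 12/13. Difference = 66/23 − 12/13 = 582/299.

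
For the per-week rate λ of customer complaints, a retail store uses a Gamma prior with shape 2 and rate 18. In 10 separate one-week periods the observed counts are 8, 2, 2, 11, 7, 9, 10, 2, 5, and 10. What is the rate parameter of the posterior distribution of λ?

Total count: 8 + 2 + 2 + 11 + 7 + 9 + 10 + 2 + 5 + 10 = 66.
Total exposure: 10 weeks.
Conjugate update: add total count to the shape and total exposure to the rate, giving Gamma(68, 28).

28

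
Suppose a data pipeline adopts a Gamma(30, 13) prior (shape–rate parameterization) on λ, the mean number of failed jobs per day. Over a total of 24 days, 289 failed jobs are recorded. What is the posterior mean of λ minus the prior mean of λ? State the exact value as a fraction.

3037/481

Total count 289 over total exposure 24 days.
By Gamma–Poisson conjugacy, the posterior is Gamma(α + Σx, β + Σt) = Gamma(30 + 289, 13 + 24) = Gamma(319, 37).
Posterior mean = 319/37 = 319/37; prior mean = 30/13 = 30/13. Difference = 319/37 − 30/13 = 3037/481.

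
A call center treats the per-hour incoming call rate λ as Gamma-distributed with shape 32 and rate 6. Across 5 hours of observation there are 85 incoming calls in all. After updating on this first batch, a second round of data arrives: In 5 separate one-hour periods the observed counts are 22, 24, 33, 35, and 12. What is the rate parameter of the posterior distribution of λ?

Total count 85 over total exposure 5 hours.
After the first batch: Gamma(32 + 85, 6 + 5) = Gamma(117, 11).
Total count: 22 + 24 + 33 + 35 + 12 = 126.
Total exposure: 5 hours.
After the second batch: Gamma(117 + 126, 11 + 5) = Gamma(243, 16).

16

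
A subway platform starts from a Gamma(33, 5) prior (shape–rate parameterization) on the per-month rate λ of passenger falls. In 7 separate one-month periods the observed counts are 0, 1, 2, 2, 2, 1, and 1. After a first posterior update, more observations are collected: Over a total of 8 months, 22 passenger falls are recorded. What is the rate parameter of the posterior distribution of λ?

20

Total count: 0 + 1 + 2 + 2 + 2 + 1 + 1 = 9.
Total exposure: 7 months.
After the first batch: Gamma(33 + 9, 5 + 7) = Gamma(42, 12).
Total count 22 over total exposure 8 months.
After the second batch: Gamma(42 + 22, 12 + 8) = Gamma(64, 20).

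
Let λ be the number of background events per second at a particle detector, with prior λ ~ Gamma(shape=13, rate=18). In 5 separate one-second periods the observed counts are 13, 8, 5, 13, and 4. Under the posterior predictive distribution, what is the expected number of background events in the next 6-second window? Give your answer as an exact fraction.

336/23

Total count: 13 + 8 + 5 + 13 + 4 = 43.
Total exposure: 5 seconds.
Posterior: α' = 13 + 43 = 56, β' = 18 + 5 = 23.
Predictive mean over a 6-second window = T·E[λ|data] = 6·56/23 = 336/23.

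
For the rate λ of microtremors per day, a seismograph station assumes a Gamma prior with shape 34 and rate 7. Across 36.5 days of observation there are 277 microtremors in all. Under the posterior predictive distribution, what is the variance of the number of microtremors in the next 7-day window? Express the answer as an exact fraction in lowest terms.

439754/7569

Total count 277 over total exposure 36.5 days.
Conjugate update: add total count to the shape and total exposure to the rate, giving Gamma(311, 87/2).
The posterior predictive for a window of length T is Negative Binomial with variance T·α'·(β'+T)/β'² = 7·311·(101/2)/(7569/4) = 439754/7569.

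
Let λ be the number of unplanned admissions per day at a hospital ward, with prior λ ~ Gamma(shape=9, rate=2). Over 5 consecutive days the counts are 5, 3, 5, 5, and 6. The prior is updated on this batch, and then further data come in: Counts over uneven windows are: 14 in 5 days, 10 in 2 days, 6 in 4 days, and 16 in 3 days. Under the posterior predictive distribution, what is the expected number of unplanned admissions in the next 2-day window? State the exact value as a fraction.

158/21

Total count: 5 + 3 + 5 + 5 + 6 = 24.
Total exposure: 5 days.
After the first batch: Gamma(9 + 24, 2 + 5) = Gamma(33, 7).
Total count: 14 + 10 + 6 + 16 = 46.
Total exposure: 5 + 2 + 4 + 3 = 14 days.
After the second batch: Gamma(33 + 46, 7 + 14) = Gamma(79, 21).
Predictive mean over a 2-day window = T·E[λ|data] = 2·79/21 = 158/21.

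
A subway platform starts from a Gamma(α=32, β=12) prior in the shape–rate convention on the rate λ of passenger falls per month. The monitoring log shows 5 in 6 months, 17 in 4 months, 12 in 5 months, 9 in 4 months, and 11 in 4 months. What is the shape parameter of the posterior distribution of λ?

86

Total count: 5 + 17 + 12 + 9 + 11 = 54.
Total exposure: 6 + 4 + 5 + 4 + 4 = 23 months.
The Gamma prior is conjugate for the Poisson rate, so λ | data ~ Gamma(32+54, 12+23) = Gamma(86, 35).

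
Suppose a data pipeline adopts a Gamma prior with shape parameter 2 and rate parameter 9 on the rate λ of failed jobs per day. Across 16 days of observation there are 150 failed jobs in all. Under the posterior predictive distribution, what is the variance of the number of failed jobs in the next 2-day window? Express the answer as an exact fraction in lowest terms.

8208/625

Total count 150 over total exposure 16 days.
The Gamma prior is conjugate for the Poisson rate, so λ | data ~ Gamma(2+150, 9+16) = Gamma(152, 25).
The posterior predictive for a window of length T is Negative Binomial with variance T·α'·(β'+T)/β'² = 2·152·27/625 = 8208/625.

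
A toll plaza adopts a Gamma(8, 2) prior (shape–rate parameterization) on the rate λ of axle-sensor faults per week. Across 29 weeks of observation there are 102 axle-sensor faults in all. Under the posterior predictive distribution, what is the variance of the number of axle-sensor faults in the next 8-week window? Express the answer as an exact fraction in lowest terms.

Total count 102 over total exposure 29 weeks.
By Gamma–Poisson conjugacy, the posterior is Gamma(α + Σx, β + Σt) = Gamma(8 + 102, 2 + 29) = Gamma(110, 31).
The posterior predictive for a window of length T is Negative Binomial with variance T·α'·(β'+T)/β'² = 8·110·39/961 = 34320/961.

34320/961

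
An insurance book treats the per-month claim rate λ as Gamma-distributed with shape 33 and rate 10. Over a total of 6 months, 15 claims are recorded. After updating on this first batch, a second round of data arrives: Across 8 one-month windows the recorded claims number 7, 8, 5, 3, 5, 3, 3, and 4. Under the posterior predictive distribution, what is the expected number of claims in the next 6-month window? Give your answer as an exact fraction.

43/2

Total count 15 over total exposure 6 months.
After the first batch: Gamma(33 + 15, 10 + 6) = Gamma(48, 16).
Total count: 7 + 8 + 5 + 3 + 5 + 3 + 3 + 4 = 38.
Total exposure: 8 months.
After the second batch: Gamma(48 + 38, 16 + 8) = Gamma(86, 24).
Predictive mean over a 6-month window = T·E[λ|data] = 6·86/24 = 43/2.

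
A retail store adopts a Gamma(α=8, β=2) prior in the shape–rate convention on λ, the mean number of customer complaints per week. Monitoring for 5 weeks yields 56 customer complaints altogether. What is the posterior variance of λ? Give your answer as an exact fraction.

64/49

Total count 56 over total exposure 5 weeks.
Gamma(α, β) with Poisson data over total exposure Σt gives posterior Gamma(α+Σx, β+Σt) = Gamma(64, 7).
Posterior variance = α'/β'² = 64/49.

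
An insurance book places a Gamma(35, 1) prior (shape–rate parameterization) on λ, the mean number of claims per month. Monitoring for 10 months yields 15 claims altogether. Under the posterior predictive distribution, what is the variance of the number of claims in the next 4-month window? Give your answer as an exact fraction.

Total count 15 over total exposure 10 months.
By Gamma–Poisson conjugacy, the posterior is Gamma(α + Σx, β + Σt) = Gamma(35 + 15, 1 + 10) = Gamma(50, 11).
The posterior predictive for a window of length T is Negative Binomial with variance T·α'·(β'+T)/β'² = 4·50·15/121 = 3000/121.

3000/121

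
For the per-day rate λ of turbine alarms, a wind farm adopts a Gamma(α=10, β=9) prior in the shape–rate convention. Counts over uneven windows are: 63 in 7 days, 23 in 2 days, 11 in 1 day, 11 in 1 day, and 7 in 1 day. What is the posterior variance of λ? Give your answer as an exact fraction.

125/441

Total count: 63 + 23 + 11 + 11 + 7 = 115.
Total exposure: 7 + 2 + 1 + 1 + 1 = 12 days.
Gamma(α, β) with Poisson data over total exposure Σt gives posterior Gamma(α+Σx, β+Σt) = Gamma(125, 21).
Posterior variance = α'/β'² = 125/441.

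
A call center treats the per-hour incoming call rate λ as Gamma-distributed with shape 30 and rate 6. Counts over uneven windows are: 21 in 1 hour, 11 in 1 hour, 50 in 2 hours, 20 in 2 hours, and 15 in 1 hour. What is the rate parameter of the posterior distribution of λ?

Total count: 21 + 11 + 50 + 20 + 15 = 117.
Total exposure: 1 + 1 + 2 + 2 + 1 = 7 hours.
Posterior: α' = 30 + 117 = 147, β' = 6 + 7 = 13.

13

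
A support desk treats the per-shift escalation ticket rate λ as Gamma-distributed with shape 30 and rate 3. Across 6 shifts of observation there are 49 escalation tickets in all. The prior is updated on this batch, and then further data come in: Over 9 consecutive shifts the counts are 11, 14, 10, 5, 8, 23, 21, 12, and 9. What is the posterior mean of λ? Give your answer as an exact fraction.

32/3

Total count 49 over total exposure 6 shifts.
After the first batch: Gamma(30 + 49, 3 + 6) = Gamma(79, 9).
Total count: 11 + 14 + 10 + 5 + 8 + 23 + 21 + 12 + 9 = 113.
Total exposure: 9 shifts.
After the second batch: Gamma(79 + 113, 9 + 9) = Gamma(192, 18).
Posterior mean = α'/β' = 192/18 = 32/3.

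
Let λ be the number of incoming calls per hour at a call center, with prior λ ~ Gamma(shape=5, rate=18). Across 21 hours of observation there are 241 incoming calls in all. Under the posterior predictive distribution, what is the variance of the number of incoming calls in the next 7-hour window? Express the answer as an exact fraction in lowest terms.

26404/507

Total count 241 over total exposure 21 hours.
The Gamma prior is conjugate for the Poisson rate, so λ | data ~ Gamma(5+241, 18+21) = Gamma(246, 39).
The posterior predictive for a window of length T is Negative Binomial with variance T·α'·(β'+T)/β'² = 7·246·46/1521 = 26404/507.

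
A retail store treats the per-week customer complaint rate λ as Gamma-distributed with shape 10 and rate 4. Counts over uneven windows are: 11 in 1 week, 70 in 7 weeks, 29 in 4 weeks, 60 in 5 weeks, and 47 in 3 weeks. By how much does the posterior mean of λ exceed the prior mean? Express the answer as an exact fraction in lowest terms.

167/24

Total count: 11 + 70 + 29 + 60 + 47 = 217.
Total exposure: 1 + 7 + 4 + 5 + 3 = 20 weeks.
By Gamma–Poisson conjugacy, the posterior is Gamma(α + Σx, β + Σt) = Gamma(10 + 217, 4 + 20) = Gamma(227, 24).
Posterior mean = 227/24 = 227/24; prior mean = 10/4 = 5/2. Difference = 227/24 − 5/2 = 167/24.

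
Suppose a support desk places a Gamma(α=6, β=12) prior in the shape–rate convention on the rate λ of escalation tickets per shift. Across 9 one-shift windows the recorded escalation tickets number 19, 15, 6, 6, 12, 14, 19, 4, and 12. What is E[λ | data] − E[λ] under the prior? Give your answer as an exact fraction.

205/42

Total count: 19 + 15 + 6 + 6 + 12 + 14 + 19 + 4 + 12 = 107.
Total exposure: 9 shifts.
The Gamma prior is conjugate for the Poisson rate, so λ | data ~ Gamma(6+107, 12+9) = Gamma(113, 21).
Posterior mean = 113/21 = 113/21; prior mean = 6/12 = 1/2. Difference = 113/21 − 1/2 = 205/42.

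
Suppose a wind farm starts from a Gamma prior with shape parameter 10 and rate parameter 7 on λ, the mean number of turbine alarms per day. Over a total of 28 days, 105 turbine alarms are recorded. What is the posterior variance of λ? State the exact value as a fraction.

23/245

Total count 105 over total exposure 28 days.
Gamma(α, β) with Poisson data over total exposure Σt gives posterior Gamma(α+Σx, β+Σt) = Gamma(115, 35).
Posterior variance = α'/β'² = 115/1225 = 23/245.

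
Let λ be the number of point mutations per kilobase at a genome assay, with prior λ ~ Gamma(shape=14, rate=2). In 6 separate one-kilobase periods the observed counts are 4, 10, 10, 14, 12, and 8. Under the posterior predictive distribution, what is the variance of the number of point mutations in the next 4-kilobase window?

54

Total count: 4 + 10 + 10 + 14 + 12 + 8 = 58.
Total exposure: 6 kilobases.
Posterior: α' = 14 + 58 = 72, β' = 2 + 6 = 8.
The posterior predictive for a window of length T is Negative Binomial with variance T·α'·(β'+T)/β'² = 4·72·12/64 = 54.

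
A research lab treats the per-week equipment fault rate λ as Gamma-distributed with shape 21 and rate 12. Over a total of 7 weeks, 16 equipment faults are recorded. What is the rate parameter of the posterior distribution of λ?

Total count 16 over total exposure 7 weeks.
By Gamma–Poisson conjugacy, the posterior is Gamma(α + Σx, β + Σt) = Gamma(21 + 16, 12 + 7) = Gamma(37, 19).

19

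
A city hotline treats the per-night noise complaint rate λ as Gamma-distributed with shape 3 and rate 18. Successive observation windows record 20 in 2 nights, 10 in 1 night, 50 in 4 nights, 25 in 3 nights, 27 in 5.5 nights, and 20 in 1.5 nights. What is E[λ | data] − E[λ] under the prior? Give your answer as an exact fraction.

179/42

Total count: 20 + 10 + 50 + 25 + 27 + 20 = 152.
Total exposure: 2 + 1 + 4 + 3 + 5.5 + 1.5 = 17 nights.
The Gamma prior is conjugate for the Poisson rate, so λ | data ~ Gamma(3+152, 18+17) = Gamma(155, 35).
Posterior mean = 155/35 = 31/7; prior mean = 3/18 = 1/6. Difference = 31/7 − 1/6 = 179/42.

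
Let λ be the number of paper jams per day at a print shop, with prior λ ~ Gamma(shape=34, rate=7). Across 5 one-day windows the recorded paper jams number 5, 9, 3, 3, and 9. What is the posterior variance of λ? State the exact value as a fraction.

Total count: 5 + 9 + 3 + 3 + 9 = 29.
Total exposure: 5 days.
By Gamma–Poisson conjugacy, the posterior is Gamma(α + Σx, β + Σt) = Gamma(34 + 29, 7 + 5) = Gamma(63, 12).
Posterior variance = α'/β'² = 63/144 = 7/16.

7/16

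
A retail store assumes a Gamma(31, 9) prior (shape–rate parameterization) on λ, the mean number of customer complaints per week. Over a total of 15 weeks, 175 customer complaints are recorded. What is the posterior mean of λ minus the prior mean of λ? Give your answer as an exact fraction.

185/36

Total count 175 over total exposure 15 weeks.
Posterior: α' = 31 + 175 = 206, β' = 9 + 15 = 24.
Posterior mean = 206/24 = 103/12; prior mean = 31/9 = 31/9. Difference = 103/12 − 31/9 = 185/36.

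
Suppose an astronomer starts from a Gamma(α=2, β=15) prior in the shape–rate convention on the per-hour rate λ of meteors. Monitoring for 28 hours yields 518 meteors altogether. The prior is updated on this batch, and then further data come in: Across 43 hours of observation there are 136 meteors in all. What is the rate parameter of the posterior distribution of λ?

86

Total count 518 over total exposure 28 hours.
After the first batch: Gamma(2 + 518, 15 + 28) = Gamma(520, 43).
Total count 136 over total exposure 43 hours.
After the second batch: Gamma(520 + 136, 43 + 43) = Gamma(656, 86).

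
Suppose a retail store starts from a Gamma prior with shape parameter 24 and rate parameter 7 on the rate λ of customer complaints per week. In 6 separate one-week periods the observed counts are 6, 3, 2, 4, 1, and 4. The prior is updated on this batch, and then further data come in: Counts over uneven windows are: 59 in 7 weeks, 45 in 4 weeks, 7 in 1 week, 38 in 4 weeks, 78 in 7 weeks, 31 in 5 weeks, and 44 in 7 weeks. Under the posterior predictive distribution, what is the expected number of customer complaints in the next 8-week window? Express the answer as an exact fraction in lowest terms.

Total count: 6 + 3 + 2 + 4 + 1 + 4 = 20.
Total exposure: 6 weeks.
After the first batch: Gamma(24 + 20, 7 + 6) = Gamma(44, 13).
Total count: 59 + 45 + 7 + 38 + 78 + 31 + 44 = 302.
Total exposure: 7 + 4 + 1 + 4 + 7 + 5 + 7 = 35 weeks.
After the second batch: Gamma(44 + 302, 13 + 35) = Gamma(346, 48).
Predictive mean over an 8-week window = T·E[λ|data] = 8·346/48 = 173/3.

173/3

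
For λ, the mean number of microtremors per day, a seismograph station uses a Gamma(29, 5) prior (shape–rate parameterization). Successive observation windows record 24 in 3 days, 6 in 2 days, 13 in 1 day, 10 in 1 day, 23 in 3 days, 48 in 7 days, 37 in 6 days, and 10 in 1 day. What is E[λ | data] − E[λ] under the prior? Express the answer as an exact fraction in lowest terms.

159/145

Total count: 24 + 6 + 13 + 10 + 23 + 48 + 37 + 10 = 171.
Total exposure: 3 + 2 + 1 + 1 + 3 + 7 + 6 + 1 = 24 days.
Gamma(α, β) with Poisson data over total exposure Σt gives posterior Gamma(α+Σx, β+Σt) = Gamma(200, 29).
Posterior mean = 200/29 = 200/29; prior mean = 29/5 = 29/5. Difference = 200/29 − 29/5 = 159/145.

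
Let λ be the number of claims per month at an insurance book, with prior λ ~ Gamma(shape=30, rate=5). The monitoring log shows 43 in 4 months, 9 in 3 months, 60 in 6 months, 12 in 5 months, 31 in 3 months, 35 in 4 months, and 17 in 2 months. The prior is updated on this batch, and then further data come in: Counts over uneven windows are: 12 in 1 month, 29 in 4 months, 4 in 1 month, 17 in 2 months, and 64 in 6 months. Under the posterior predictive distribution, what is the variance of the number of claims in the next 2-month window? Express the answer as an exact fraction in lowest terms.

8712/529

Total count: 43 + 9 + 60 + 12 + 31 + 35 + 17 = 207.
Total exposure: 4 + 3 + 6 + 5 + 3 + 4 + 2 = 27 months.
After the first batch: Gamma(30 + 207, 5 + 27) = Gamma(237, 32).
Total count: 12 + 29 + 4 + 17 + 64 = 126.
Total exposure: 1 + 4 + 1 + 2 + 6 = 14 months.
After the second batch: Gamma(237 + 126, 32 + 14) = Gamma(363, 46).
The posterior predictive for a window of length T is Negative Binomial with variance T·α'·(β'+T)/β'² = 2·363·48/2116 = 8712/529.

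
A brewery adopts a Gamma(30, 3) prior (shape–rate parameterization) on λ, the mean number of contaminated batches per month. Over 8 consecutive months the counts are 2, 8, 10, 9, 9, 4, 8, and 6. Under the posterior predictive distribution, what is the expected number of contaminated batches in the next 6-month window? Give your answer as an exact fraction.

516/11

Total count: 2 + 8 + 10 + 9 + 9 + 4 + 8 + 6 = 56.
Total exposure: 8 months.
Gamma(α, β) with Poisson data over total exposure Σt gives posterior Gamma(α+Σx, β+Σt) = Gamma(86, 11).
Predictive mean over a 6-month window = T·E[λ|data] = 6·86/11 = 516/11.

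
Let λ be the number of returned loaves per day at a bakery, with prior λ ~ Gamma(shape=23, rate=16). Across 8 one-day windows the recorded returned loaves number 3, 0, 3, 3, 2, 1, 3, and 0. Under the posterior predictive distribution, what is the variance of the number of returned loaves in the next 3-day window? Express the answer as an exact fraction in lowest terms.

171/32

Total count: 3 + 0 + 3 + 3 + 2 + 1 + 3 + 0 = 15.
Total exposure: 8 days.
Conjugate update: add total count to the shape and total exposure to the rate, giving Gamma(38, 24).
The posterior predictive for a window of length T is Negative Binomial with variance T·α'·(β'+T)/β'² = 3·38·27/576 = 171/32.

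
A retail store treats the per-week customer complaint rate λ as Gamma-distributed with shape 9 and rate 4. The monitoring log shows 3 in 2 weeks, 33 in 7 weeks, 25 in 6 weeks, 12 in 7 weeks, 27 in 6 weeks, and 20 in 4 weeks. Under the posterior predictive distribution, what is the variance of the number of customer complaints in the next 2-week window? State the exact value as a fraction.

Total count: 3 + 33 + 25 + 12 + 27 + 20 = 120.
Total exposure: 2 + 7 + 6 + 7 + 6 + 4 = 32 weeks.
Gamma(α, β) with Poisson data over total exposure Σt gives posterior Gamma(α+Σx, β+Σt) = Gamma(129, 36).
The posterior predictive for a window of length T is Negative Binomial with variance T·α'·(β'+T)/β'² = 2·129·38/1296 = 817/108.

817/108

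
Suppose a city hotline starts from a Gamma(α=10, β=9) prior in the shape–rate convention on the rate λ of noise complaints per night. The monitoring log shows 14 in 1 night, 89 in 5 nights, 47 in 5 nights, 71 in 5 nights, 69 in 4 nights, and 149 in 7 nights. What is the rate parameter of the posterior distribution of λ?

36

Total count: 14 + 89 + 47 + 71 + 69 + 149 = 439.
Total exposure: 1 + 5 + 5 + 5 + 4 + 7 = 27 nights.
Gamma(α, β) with Poisson data over total exposure Σt gives posterior Gamma(α+Σx, β+Σt) = Gamma(449, 36).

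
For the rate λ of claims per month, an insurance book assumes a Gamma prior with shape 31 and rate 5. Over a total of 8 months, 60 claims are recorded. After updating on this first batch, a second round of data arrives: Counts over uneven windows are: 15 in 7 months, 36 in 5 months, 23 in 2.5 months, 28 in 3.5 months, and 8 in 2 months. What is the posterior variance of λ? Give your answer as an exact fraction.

Total count 60 over total exposure 8 months.
After the first batch: Gamma(31 + 60, 5 + 8) = Gamma(91, 13).
Total count: 15 + 36 + 23 + 28 + 8 = 110.
Total exposure: 7 + 5 + 2.5 + 3.5 + 2 = 20 months.
After the second batch: Gamma(91 + 110, 13 + 20) = Gamma(201, 33).
Posterior variance = α'/β'² = 201/1089 = 67/363.

67/363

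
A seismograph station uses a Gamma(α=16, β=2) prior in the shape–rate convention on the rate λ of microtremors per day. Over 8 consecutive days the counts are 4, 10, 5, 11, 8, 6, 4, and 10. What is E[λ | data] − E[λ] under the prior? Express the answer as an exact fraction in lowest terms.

-3/5

Total count: 4 + 10 + 5 + 11 + 8 + 6 + 4 + 10 = 58.
Total exposure: 8 days.
Conjugate update: add total count to the shape and total exposure to the rate, giving Gamma(74, 10).
Posterior mean = 74/10 = 37/5; prior mean = 16/2 = 8. Difference = 37/5 − 8 = -3/5.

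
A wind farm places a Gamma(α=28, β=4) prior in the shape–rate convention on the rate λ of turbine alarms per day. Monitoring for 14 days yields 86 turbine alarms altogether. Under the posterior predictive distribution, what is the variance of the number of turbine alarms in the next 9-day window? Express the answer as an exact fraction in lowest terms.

171/2

Total count 86 over total exposure 14 days.
The Gamma prior is conjugate for the Poisson rate, so λ | data ~ Gamma(28+86, 4+14) = Gamma(114, 18).
The posterior predictive for a window of length T is Negative Binomial with variance T·α'·(β'+T)/β'² = 9·114·27/324 = 171/2.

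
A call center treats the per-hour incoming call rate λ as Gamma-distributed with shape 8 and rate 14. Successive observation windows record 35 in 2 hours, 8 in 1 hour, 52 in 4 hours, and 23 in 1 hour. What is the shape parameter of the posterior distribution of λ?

Total count: 35 + 8 + 52 + 23 = 118.
Total exposure: 2 + 1 + 4 + 1 = 8 hours.
Posterior: α' = 8 + 118 = 126, β' = 14 + 8 = 22.

126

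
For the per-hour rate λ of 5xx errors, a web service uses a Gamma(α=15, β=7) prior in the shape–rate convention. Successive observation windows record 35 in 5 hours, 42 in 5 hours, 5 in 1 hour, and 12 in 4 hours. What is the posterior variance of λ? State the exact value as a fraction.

Total count: 35 + 42 + 5 + 12 = 94.
Total exposure: 5 + 5 + 1 + 4 = 15 hours.
By Gamma–Poisson conjugacy, the posterior is Gamma(α + Σx, β + Σt) = Gamma(15 + 94, 7 + 15) = Gamma(109, 22).
Posterior variance = α'/β'² = 109/484.

109/484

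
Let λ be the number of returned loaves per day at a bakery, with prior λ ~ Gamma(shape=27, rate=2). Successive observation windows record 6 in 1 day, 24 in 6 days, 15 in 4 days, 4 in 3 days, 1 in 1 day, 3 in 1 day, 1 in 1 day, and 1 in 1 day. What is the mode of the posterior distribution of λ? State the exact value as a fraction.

Total count: 6 + 24 + 15 + 4 + 1 + 3 + 1 + 1 = 55.
Total exposure: 1 + 6 + 4 + 3 + 1 + 1 + 1 + 1 = 18 days.
Conjugate update: add total count to the shape and total exposure to the rate, giving Gamma(82, 20).
Posterior mode = (α'−1)/β' = 81/20.

81/20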